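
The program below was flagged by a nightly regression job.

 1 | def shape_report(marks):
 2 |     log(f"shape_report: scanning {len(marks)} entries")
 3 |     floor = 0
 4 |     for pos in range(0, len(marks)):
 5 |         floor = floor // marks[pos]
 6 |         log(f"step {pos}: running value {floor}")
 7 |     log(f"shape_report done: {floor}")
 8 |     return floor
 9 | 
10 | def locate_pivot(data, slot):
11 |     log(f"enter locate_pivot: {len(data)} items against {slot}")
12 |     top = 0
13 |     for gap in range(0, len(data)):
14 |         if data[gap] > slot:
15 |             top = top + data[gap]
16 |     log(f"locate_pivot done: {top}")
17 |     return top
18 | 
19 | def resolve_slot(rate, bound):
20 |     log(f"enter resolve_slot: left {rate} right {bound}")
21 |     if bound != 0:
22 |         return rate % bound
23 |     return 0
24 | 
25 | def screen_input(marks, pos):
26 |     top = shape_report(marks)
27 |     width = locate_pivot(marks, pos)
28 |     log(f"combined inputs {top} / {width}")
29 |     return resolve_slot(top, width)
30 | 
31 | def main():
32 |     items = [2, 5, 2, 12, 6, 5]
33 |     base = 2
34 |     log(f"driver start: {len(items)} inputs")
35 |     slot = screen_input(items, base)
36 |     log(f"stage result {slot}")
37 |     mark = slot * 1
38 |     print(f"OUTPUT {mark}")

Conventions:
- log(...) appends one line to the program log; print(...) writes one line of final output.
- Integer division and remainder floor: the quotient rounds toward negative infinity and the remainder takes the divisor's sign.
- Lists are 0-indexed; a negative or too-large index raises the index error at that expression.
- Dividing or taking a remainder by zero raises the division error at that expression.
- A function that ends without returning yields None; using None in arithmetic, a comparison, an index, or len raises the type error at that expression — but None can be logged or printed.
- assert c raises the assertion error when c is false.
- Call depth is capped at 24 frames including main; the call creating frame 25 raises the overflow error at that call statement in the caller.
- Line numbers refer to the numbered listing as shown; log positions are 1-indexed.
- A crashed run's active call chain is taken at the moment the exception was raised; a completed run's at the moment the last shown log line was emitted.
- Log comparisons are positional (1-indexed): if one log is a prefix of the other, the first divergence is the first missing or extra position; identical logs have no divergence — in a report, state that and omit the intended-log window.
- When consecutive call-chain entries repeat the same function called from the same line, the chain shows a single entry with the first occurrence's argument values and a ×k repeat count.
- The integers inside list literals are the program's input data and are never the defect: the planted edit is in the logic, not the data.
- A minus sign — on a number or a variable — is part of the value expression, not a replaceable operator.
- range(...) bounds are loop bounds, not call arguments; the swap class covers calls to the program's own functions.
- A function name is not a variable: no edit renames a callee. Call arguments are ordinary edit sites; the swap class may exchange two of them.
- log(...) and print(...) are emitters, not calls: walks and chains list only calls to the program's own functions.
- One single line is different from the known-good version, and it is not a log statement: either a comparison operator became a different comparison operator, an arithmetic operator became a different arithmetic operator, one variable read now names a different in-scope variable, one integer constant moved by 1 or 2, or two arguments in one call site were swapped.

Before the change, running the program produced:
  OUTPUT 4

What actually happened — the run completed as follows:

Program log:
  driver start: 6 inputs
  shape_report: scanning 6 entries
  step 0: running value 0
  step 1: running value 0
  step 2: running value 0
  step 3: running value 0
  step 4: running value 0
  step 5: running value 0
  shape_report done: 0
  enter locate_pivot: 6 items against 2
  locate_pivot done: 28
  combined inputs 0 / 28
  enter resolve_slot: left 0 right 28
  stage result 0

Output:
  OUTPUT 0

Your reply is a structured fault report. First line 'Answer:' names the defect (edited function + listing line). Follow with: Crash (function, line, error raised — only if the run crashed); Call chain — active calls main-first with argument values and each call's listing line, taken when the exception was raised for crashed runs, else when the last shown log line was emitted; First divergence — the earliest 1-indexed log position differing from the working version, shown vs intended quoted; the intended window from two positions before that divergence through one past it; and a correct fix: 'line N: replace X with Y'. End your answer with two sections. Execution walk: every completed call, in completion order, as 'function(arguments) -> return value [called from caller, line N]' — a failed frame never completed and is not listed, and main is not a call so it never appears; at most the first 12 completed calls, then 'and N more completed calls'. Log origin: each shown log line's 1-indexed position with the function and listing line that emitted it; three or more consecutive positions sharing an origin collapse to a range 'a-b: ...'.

Answer: the defect is in shape_report at line 5.
Core observation: Everything matches until log position 3, which reads 'step 0: running value 0' in place of 'step 0: running value 2'.
Call chain: main.
First divergence: position 3 — the shown line 'step 0: running value 0' should read 'step 0: running value 2'.
Intended log window:
  1: driver start: 6 inputs
  2: shape_report: scanning 6 entries
  3: step 0: running value 2
  4: step 1: running value 7
Execution walk:
  shape_report([2, 5, 2, 12, 6, 5]) -> 0  [called from screen_input, line 26]
  locate_pivot([2, 5, 2, 12, 6, 5], 2) -> 28  [called from screen_input, line 27]
  resolve_slot(0, 28) -> 0  [called from screen_input, line 29]
  screen_input([2, 5, 2, 12, 6, 5], 2) -> 0  [called from main, line 35]
Log line origins:
  1 — main, line 34
  2 — shape_report, line 2
  3-8 — shape_report, line 6
  9 — shape_report, line 7
  10 — locate_pivot, line 11
  11 — locate_pivot, line 16
  12 — screen_input, line 28
  13 — resolve_slot, line 20
  14 — main, line 36
A correct fix: line 5: replace `//` with `+`.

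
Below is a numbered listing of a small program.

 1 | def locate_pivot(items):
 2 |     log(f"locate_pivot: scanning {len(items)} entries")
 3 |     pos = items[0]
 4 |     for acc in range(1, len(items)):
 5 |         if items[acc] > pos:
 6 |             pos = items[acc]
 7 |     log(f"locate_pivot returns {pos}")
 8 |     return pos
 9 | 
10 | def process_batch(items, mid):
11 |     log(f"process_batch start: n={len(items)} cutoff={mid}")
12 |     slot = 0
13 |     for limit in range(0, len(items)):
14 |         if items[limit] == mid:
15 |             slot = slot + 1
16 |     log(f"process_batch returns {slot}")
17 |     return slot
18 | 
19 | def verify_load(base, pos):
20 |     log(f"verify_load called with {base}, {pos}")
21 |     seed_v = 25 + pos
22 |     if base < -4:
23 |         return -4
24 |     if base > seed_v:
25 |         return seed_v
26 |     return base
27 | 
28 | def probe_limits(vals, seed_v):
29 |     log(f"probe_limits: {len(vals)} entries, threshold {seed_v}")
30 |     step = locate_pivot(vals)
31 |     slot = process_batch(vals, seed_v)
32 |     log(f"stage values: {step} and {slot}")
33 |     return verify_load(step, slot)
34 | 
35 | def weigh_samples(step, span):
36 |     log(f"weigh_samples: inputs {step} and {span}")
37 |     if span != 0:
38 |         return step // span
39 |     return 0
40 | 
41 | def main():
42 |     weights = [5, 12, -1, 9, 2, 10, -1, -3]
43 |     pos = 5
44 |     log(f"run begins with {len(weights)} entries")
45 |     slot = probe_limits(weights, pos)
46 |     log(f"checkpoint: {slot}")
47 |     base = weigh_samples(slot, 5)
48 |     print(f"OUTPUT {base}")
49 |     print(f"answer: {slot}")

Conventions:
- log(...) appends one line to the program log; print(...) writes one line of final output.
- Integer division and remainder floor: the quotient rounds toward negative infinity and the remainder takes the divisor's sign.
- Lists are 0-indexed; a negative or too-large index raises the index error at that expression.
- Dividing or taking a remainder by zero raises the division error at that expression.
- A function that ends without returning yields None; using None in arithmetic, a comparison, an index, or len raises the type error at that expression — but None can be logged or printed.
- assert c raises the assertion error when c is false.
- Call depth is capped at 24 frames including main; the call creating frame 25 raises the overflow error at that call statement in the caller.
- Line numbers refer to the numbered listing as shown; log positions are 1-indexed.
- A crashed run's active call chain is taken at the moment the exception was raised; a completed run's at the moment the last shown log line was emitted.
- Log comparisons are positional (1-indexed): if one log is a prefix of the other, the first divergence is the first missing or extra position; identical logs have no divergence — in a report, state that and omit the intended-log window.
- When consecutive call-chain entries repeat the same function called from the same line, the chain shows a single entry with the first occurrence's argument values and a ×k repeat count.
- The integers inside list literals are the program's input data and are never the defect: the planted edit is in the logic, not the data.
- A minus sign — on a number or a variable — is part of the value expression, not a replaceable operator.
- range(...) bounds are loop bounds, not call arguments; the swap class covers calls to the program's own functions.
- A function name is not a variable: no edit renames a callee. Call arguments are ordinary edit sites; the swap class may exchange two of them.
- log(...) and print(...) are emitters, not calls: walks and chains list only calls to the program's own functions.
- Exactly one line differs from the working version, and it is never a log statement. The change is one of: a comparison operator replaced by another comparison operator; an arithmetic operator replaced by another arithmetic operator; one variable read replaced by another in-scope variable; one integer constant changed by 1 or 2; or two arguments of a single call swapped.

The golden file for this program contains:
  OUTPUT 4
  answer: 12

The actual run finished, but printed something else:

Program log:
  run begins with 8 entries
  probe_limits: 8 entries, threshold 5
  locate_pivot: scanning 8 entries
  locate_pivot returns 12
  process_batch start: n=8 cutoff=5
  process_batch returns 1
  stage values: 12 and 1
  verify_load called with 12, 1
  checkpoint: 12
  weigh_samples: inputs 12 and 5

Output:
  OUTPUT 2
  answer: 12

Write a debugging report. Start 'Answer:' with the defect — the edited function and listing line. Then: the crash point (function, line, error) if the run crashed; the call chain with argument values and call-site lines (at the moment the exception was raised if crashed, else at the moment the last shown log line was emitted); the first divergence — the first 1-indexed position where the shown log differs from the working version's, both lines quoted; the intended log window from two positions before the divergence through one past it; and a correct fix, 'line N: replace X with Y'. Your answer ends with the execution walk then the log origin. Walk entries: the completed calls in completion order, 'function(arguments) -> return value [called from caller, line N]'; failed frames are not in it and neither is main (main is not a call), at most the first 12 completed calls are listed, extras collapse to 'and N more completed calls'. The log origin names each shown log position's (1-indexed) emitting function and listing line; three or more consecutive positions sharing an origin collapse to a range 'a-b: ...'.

Answer: the defect is in main at line 47.
Core observation: At log position 10 the runs split — shown 'weigh_samples: inputs 12 and 5', but the working version logs 'weigh_samples: inputs 12 and 3'.
Call chain: main -> weigh_samples(12, 5) (called at line 47).
First divergence: position 10 — the shown line 'weigh_samples: inputs 12 and 5' should read 'weigh_samples: inputs 12 and 3'.
Intended log window:
  8: verify_load called with 12, 1
  9: checkpoint: 12
  10: weigh_samples: inputs 12 and 3
Execution walk:
  locate_pivot([5, 12, -1, 9, 2, 10, -1, -3]) -> 12  [called from probe_limits, line 30]
  process_batch([5, 12, -1, 9, 2, 10, -1, -3], 5) -> 1  [called from probe_limits, line 31]
  verify_load(12, 1) -> 12  [called from probe_limits, line 33]
  probe_limits([5, 12, -1, 9, 2, 10, -1, -3], 5) -> 12  [called from main, line 45]
  weigh_samples(12, 5) -> 2  [called from main, line 47]
Log origins:
  1: logged in main at line 44
  2: logged in probe_limits at line 29
  3: logged in locate_pivot at line 2
  4: logged in locate_pivot at line 7
  5: logged in process_batch at line 11
  6: logged in process_batch at line 16
  7: logged in probe_limits at line 32
  8: logged in verify_load at line 20
  9: logged in main at line 46
  10: logged in weigh_samples at line 36
A correct fix: line 47: replace `5` with `3`.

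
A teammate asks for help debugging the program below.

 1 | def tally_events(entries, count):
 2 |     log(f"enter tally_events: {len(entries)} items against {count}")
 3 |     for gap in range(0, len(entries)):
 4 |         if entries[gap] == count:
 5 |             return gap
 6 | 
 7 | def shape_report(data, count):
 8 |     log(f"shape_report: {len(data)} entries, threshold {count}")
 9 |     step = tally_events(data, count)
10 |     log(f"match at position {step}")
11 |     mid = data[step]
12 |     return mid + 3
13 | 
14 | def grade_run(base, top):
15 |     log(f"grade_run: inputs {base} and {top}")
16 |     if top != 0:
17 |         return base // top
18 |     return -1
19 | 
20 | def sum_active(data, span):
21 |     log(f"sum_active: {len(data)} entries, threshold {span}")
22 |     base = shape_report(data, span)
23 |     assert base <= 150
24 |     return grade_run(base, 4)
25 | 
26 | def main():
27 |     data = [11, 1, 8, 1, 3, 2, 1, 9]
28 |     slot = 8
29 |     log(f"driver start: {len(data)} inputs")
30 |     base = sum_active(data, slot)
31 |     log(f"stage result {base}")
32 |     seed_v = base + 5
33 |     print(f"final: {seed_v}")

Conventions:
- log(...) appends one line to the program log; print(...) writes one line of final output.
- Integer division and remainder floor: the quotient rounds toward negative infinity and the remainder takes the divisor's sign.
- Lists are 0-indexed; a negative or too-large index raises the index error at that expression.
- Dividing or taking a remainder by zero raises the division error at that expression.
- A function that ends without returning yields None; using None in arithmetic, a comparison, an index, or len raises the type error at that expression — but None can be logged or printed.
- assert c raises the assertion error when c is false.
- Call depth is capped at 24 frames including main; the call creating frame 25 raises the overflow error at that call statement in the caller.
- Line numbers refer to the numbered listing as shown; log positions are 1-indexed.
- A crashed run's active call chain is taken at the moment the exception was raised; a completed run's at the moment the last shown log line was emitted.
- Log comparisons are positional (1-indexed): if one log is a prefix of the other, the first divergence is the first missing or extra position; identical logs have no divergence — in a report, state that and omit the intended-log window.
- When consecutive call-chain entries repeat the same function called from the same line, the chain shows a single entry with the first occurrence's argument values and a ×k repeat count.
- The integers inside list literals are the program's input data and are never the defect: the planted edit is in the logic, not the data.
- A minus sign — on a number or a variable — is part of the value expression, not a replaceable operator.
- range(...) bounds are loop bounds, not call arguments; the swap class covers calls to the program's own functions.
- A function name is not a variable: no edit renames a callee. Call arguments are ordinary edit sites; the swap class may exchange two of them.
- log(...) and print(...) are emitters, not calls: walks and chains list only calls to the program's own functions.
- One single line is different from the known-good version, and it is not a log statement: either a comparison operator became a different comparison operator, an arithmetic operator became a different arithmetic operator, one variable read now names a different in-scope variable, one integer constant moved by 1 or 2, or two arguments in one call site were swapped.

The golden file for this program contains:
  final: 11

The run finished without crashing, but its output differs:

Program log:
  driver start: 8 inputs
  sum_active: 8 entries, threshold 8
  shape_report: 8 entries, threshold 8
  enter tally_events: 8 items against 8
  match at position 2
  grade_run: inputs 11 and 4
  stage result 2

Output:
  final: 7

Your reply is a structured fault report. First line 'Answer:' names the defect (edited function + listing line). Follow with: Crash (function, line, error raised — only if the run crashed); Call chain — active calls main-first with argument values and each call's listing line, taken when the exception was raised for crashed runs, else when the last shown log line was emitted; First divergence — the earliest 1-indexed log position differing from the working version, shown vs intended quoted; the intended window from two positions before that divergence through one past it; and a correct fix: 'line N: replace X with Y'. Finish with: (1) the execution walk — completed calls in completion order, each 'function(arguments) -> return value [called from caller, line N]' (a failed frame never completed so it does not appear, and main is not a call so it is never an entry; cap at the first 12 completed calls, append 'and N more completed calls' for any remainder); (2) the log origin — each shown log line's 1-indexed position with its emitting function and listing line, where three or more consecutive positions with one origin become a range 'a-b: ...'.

Answer: the defect is in shape_report at line 12.
Core observation: Everything matches until log position 6, which reads 'grade_run: inputs 11 and 4' in place of 'grade_run: inputs 24 and 4'.
Call chain: main.
First divergence: at position 6 the run shows 'grade_run: inputs 11 and 4' where the working version logs 'grade_run: inputs 24 and 4'.
Intended log window:
  4: enter tally_events: 8 items against 8
  5: match at position 2
  6: grade_run: inputs 24 and 4
  7: stage result 6
Execution walk:
  tally_events([11, 1, 8, 1, 3, 2, 1, 9], 8) -> 2  [called from shape_report, line 9]
  shape_report([11, 1, 8, 1, 3, 2, 1, 9], 8) -> 11  [called from sum_active, line 22]
  grade_run(11, 4) -> 2  [called from sum_active, line 24]
  sum_active([11, 1, 8, 1, 3, 2, 1, 9], 8) -> 2  [called from main, line 30]
Log origin:
  1: emitted by main (line 29)
  2: emitted by sum_active (line 21)
  3: emitted by shape_report (line 8)
  4: emitted by tally_events (line 2)
  5: emitted by shape_report (line 10)
  6: emitted by grade_run (line 15)
  7: emitted by main (line 31)
A correct fix: line 12: replace `+` with `*`.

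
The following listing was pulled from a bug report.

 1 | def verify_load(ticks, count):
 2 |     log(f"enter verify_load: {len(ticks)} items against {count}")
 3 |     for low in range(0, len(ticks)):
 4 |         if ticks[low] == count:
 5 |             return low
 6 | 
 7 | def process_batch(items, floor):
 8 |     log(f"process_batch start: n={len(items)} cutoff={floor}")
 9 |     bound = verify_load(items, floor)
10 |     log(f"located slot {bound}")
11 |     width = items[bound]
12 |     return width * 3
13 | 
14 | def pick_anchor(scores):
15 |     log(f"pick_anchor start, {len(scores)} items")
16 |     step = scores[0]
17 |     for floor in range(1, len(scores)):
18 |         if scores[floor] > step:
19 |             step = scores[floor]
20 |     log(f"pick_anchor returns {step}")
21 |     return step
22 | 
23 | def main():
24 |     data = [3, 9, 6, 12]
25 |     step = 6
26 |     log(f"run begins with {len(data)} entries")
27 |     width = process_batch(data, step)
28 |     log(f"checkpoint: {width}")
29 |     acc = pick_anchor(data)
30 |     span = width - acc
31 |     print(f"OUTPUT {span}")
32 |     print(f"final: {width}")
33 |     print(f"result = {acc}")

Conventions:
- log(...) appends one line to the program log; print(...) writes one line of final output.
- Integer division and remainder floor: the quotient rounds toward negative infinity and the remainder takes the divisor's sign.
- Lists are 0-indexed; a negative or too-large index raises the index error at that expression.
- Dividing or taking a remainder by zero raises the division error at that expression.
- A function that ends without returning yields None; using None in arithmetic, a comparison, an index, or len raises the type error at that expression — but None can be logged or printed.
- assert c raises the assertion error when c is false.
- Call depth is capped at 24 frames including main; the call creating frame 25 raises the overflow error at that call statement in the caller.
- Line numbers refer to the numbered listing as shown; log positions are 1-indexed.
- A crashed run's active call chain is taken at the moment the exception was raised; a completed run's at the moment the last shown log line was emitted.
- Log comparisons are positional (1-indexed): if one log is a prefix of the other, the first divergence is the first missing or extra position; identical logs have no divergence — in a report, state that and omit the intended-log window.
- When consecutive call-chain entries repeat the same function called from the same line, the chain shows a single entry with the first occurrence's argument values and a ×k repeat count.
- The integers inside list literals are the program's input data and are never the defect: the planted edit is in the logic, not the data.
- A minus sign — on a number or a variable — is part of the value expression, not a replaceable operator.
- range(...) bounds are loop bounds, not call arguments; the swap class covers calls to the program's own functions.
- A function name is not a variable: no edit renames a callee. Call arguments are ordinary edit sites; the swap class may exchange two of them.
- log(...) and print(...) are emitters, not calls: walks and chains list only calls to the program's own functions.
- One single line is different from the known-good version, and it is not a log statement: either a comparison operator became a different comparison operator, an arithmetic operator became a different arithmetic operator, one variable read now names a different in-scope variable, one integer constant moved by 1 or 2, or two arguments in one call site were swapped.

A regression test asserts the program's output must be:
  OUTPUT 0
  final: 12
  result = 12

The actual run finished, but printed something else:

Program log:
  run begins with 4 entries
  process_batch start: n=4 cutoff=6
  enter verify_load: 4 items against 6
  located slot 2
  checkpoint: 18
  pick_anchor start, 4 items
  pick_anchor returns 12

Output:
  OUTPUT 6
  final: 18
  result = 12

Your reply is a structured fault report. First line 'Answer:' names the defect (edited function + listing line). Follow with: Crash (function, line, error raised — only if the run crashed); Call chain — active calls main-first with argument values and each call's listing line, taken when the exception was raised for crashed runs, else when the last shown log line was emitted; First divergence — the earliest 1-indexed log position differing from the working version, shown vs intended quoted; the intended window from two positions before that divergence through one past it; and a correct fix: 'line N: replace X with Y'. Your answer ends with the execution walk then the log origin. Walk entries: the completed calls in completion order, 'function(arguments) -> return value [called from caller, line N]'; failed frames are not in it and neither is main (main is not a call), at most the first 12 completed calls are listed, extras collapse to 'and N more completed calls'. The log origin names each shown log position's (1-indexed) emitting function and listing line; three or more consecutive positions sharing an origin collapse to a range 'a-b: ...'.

Answer: the defect is in process_batch at line 12.
The tell: The log first diverges at position 5: the faulty run prints 'checkpoint: 18' where the working version prints 'checkpoint: 12'.
Call chain: main -> pick_anchor([3, 9, 6, 12]) (called at line 29).
First divergence: position 5; shown 'checkpoint: 18' vs intended 'checkpoint: 12'.
Intended log window:
  3: enter verify_load: 4 items against 6
  4: located slot 2
  5: checkpoint: 12
  6: pick_anchor start, 4 items
Execution walk:
  verify_load([3, 9, 6, 12], 6) -> 2  [called from process_batch, line 9]
  process_batch([3, 9, 6, 12], 6) -> 18  [called from main, line 27]
  pick_anchor([3, 9, 6, 12]) -> 12  [called from main, line 29]
Origin of each log line:
  1: logged in main at line 26
  2: logged in process_batch at line 8
  3: logged in verify_load at line 2
  4: logged in process_batch at line 10
  5: logged in main at line 28
  6: logged in pick_anchor at line 15
  7: logged in pick_anchor at line 20
A correct fix: line 12: replace `3` with `2`.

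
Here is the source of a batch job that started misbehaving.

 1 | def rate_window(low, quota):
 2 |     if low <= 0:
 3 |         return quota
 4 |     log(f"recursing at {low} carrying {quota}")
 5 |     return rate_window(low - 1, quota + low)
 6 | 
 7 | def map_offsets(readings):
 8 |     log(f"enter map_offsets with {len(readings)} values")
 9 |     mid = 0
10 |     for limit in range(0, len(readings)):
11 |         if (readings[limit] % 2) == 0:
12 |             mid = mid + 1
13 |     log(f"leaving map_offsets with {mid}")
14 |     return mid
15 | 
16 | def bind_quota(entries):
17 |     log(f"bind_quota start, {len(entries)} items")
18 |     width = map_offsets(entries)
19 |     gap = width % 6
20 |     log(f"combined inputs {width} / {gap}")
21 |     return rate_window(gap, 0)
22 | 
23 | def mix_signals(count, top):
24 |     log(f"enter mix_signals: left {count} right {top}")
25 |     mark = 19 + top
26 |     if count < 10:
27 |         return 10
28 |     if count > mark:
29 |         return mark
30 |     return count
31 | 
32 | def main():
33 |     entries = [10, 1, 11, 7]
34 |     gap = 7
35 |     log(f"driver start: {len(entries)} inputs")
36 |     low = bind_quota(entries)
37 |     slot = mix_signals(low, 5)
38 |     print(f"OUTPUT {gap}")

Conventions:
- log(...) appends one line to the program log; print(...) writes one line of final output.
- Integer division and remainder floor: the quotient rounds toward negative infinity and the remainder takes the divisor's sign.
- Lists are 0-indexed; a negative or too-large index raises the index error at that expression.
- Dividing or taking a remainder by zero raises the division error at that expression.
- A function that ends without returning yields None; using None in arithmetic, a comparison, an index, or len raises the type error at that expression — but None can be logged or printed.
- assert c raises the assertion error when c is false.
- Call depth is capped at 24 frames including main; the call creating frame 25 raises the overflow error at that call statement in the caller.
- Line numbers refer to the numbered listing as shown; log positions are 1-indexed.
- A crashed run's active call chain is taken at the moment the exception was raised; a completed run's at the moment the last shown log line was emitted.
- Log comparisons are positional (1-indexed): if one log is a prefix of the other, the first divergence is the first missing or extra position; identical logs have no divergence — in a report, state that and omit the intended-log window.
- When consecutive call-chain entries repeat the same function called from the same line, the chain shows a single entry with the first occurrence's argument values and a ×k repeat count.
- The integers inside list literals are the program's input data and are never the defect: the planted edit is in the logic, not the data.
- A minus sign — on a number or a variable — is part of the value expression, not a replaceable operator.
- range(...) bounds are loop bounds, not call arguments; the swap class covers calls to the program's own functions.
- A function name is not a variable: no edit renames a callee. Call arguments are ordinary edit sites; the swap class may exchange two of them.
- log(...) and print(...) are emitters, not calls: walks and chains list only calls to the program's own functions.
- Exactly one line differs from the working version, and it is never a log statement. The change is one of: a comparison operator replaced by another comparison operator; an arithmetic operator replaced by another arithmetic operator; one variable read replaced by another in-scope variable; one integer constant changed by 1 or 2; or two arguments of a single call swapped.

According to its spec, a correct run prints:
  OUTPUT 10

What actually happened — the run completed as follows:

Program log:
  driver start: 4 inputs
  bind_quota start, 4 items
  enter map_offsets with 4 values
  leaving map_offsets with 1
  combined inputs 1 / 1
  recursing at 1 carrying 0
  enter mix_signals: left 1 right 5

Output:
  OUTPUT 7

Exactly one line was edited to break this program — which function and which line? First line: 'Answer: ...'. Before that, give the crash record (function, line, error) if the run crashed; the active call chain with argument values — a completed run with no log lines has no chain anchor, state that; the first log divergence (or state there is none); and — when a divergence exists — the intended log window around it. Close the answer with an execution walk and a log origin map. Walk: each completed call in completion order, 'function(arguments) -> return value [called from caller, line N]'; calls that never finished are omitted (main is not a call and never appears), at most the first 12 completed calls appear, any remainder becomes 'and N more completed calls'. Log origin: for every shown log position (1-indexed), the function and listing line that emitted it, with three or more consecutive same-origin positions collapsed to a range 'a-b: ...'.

Answer: the defect is in main at line 38.
The tell: Nothing in the log betrays the bug — only the output does.
Call chain: main -> mix_signals(1, 5) (called at line 37).
First divergence: none (the log streams are identical).
Execution walk:
  map_offsets([10, 1, 11, 7]) -> 1  [called from bind_quota, line 18]
  rate_window(0, 1) -> 1  [called from rate_window, line 5]
  rate_window(1, 0) -> 1  [called from bind_quota, line 21]
  bind_quota([10, 1, 11, 7]) -> 1  [called from main, line 36]
  mix_signals(1, 5) -> 10  [called from main, line 37]
Log line origins:
  1: from main, line 35
  2: from bind_quota, line 17
  3: from map_offsets, line 8
  4: from map_offsets, line 13
  5: from bind_quota, line 20
  6: from rate_window, line 4
  7: from mix_signals, line 24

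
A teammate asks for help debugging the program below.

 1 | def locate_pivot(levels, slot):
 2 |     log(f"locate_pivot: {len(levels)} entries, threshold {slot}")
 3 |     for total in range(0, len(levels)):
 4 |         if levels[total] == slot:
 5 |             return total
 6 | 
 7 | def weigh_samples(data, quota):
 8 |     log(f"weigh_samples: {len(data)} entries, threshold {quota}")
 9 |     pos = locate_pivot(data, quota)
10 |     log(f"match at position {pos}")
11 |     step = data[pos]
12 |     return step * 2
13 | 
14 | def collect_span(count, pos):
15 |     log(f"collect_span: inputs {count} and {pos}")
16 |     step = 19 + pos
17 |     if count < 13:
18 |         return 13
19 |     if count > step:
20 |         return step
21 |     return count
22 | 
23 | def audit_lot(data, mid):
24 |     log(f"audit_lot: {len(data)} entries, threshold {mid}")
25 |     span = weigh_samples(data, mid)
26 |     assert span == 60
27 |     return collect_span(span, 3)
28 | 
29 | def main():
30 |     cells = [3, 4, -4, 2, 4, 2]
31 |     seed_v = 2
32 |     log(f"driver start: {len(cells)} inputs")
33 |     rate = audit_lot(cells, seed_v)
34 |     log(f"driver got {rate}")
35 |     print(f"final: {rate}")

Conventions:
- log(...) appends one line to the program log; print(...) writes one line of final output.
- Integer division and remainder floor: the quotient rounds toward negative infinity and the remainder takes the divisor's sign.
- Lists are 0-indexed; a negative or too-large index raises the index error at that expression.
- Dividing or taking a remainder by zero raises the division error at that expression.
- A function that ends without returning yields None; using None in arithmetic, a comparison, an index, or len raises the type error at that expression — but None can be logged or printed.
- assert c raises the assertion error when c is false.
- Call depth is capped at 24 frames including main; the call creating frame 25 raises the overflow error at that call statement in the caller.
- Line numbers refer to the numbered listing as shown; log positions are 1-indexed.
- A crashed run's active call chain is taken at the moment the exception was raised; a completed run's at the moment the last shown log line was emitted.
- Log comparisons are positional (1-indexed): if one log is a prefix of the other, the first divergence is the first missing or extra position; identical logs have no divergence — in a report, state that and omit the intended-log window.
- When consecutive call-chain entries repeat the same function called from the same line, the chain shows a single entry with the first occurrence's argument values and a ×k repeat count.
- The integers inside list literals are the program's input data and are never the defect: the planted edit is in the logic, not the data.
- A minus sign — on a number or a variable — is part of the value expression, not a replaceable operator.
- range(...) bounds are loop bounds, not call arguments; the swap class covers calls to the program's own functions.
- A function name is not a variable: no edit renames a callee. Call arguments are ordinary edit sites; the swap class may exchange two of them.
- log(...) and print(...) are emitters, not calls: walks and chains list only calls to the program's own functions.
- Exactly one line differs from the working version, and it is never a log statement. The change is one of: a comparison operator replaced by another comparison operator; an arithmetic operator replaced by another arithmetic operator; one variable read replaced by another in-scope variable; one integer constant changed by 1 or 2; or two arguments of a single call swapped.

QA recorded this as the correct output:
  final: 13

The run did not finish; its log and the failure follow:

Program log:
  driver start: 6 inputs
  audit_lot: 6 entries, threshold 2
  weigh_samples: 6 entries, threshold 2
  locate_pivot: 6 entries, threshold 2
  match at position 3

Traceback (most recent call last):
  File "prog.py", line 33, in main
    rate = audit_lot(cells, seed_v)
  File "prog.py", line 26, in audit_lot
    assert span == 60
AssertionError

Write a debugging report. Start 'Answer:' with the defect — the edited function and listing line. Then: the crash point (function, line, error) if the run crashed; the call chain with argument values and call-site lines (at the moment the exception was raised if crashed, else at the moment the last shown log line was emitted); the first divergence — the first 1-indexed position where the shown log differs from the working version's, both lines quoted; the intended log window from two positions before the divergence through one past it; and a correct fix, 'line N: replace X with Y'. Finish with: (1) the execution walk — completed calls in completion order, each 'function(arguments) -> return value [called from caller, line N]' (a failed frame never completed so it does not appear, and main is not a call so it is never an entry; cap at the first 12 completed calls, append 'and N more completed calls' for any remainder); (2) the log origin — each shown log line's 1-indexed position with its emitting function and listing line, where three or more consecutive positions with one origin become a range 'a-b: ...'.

Answer: the defect is in audit_lot at line 26.
Key fact: Only 5 log lines were emitted before the run died; the intended continuation was 'collect_span: inputs 4 and 3'.
Crash: audit_lot, line 26, AssertionError.
Call chain: main -> audit_lot([3, 4, -4, 2, 4, 2], 2) (called at line 33).
First divergence: position 6; the shown log stops at 5 lines while the working version next logs 'collect_span: inputs 4 and 3'.
Intended log window:
  4: locate_pivot: 6 entries, threshold 2
  5: match at position 3
  6: collect_span: inputs 4 and 3
  7: driver got 13
Execution walk:
  locate_pivot([3, 4, -4, 2, 4, 2], 2) -> 3  [called from weigh_samples, line 9]
  weigh_samples([3, 4, -4, 2, 4, 2], 2) -> 4  [called from audit_lot, line 25]
Origin of each log line:
  1: emitted by main (line 32)
  2: emitted by audit_lot (line 24)
  3: emitted by weigh_samples (line 8)
  4: emitted by locate_pivot (line 2)
  5: emitted by weigh_samples (line 10)
A correct fix: line 26: replace `==` with `<=`.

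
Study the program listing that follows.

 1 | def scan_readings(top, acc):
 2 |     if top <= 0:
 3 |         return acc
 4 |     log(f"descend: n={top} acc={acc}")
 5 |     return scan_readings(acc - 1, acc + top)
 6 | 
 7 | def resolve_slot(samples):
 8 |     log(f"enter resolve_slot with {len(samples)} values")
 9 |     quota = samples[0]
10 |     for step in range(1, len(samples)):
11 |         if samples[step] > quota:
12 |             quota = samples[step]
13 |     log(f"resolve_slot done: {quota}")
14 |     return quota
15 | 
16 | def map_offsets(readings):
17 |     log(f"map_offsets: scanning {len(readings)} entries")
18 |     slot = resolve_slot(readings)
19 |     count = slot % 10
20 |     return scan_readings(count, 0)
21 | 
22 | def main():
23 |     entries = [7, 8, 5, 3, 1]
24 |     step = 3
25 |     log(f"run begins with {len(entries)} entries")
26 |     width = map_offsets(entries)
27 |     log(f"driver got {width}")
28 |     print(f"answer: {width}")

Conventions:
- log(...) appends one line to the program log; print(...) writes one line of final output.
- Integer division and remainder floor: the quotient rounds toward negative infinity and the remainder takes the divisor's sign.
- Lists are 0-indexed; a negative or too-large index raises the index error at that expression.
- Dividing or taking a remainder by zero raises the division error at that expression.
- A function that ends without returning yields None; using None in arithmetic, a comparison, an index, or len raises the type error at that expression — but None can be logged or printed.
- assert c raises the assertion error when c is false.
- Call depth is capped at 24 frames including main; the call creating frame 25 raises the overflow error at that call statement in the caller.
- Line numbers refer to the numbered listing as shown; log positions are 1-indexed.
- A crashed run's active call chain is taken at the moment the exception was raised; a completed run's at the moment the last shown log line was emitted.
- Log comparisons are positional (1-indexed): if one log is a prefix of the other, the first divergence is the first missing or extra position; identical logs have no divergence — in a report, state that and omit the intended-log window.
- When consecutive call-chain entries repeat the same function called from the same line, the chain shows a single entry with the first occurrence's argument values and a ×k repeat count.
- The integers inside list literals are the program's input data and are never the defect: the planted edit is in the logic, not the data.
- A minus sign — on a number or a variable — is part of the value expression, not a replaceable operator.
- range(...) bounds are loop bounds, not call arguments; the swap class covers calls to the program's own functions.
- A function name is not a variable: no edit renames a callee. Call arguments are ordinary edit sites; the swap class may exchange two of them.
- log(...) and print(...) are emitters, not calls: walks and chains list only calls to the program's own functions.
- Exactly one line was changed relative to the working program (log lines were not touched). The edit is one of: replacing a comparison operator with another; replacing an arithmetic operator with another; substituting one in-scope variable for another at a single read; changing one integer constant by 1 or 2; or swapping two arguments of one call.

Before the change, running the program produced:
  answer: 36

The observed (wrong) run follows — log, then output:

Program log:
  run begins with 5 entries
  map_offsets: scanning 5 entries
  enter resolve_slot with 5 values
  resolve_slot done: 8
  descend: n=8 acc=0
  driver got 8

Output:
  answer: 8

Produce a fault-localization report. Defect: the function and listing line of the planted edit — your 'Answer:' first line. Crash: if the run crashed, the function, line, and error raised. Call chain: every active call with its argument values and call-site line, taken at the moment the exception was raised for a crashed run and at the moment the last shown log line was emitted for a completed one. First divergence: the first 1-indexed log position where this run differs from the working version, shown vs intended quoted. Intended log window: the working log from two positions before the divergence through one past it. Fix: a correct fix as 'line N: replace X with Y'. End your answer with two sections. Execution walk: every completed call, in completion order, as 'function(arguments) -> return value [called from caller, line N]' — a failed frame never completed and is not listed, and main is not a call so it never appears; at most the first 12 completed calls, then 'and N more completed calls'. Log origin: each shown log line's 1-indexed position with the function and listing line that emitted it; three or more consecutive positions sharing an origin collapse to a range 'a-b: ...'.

Answer: the defect is in scan_readings at line 5.
The tell: The log first diverges at position 6: the faulty run prints 'driver got 8' where the working version prints 'descend: n=7 acc=8'.
Call chain: main.
First divergence: position 6 — the shown line 'driver got 8' should read 'descend: n=7 acc=8'.
Intended log window:
  4: resolve_slot done: 8
  5: descend: n=8 acc=0
  6: descend: n=7 acc=8
  7: descend: n=6 acc=15
Execution walk:
  resolve_slot([7, 8, 5, 3, 1]) -> 8  [called from map_offsets, line 18]
  scan_readings(-1, 8) -> 8  [called from scan_readings, line 5]
  scan_readings(8, 0) -> 8  [called from map_offsets, line 20]
  map_offsets([7, 8, 5, 3, 1]) -> 8  [called from main, line 26]
Log origins:
  1 — main, line 25
  2 — map_offsets, line 17
  3 — resolve_slot, line 8
  4 — resolve_slot, line 13
  5 — scan_readings, line 4
  6 — main, line 27
A correct fix: line 5: replace `acc - 1` with `top - 1`.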